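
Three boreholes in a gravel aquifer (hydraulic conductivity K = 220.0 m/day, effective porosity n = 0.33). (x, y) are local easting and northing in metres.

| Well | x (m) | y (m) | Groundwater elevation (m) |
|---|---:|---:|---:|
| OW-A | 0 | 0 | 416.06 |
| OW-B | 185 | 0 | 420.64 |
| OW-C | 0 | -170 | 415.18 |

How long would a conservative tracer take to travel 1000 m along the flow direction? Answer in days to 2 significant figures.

∂h/∂x = (420.64 − 416.06) / (185 − 0) = +0.02476
∂h/∂y = (415.18 − 416.06) / (-170 − 0) = +0.005176
|∇h| = √(0.02476² + 0.005176²) = 0.0253
Seepage velocity v = K·i/n = 220.0 × 0.0253 / 0.33 = 16.87 m/day.
t = 1000 / 16.87 = 59.28 days.

59 days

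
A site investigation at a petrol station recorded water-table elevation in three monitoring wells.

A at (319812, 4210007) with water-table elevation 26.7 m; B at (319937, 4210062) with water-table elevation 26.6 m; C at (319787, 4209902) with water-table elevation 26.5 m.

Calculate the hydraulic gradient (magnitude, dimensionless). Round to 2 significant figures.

Taking A as reference: B−A = (125, 55, -0.1); C−A = (-25, -105, -0.2).
Solve a·Δx + b·Δy = Δh: det = 125·(-105) − (-25)·55 = -11750.
∂h/∂x = [(-0.1)·(-105) − (-0.2)·55] / -11750 = -0.001830
∂h/∂y = [125·(-0.2) − (-25)·(-0.1)] / -11750 = +0.002340
|∇h| = √(-0.001830² + 0.002340²) = 0.002971

0.0030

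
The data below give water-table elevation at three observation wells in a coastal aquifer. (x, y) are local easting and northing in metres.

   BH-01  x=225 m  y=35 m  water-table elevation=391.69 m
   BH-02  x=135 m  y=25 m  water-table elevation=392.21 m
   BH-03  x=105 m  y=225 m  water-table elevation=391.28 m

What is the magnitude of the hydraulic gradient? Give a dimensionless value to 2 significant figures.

Differences from BH-01: to BH-02 (Δx, Δy, Δh) = (-90, -10, +0.52); to BH-03 = (-120, 190, -0.41).
Determinant of the coordinate differences = (-90)·190 − (-120)·(-10) = -18300.
∂h/∂x = [(+0.52)·190 − (-0.41)·(-10)] / -18300 = -0.005175
∂h/∂y = [(-90)·(-0.41) − (-120)·(+0.52)] / -18300 = -0.005426
|∇h| = √(-0.005175² + -0.005426²) = 0.007498

0.0075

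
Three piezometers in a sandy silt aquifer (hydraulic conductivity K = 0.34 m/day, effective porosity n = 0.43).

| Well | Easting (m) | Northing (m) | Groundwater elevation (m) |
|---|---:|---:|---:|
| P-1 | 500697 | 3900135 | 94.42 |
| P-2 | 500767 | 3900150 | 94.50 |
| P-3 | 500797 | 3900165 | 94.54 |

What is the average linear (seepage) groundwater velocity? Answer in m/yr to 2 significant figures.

Taking P-1 as reference: P-2−P-1 = (70, 15, +0.08); P-3−P-1 = (100, 30, +0.12).
Solve a·Δx + b·Δy = Δh: det = 70·30 − 100·15 = 600.
∂h/∂x = [(+0.08)·30 − (+0.12)·15] / 600 = +0.0010000
∂h/∂y = [70·(+0.12) − 100·(+0.08)] / 600 = +0.0006667
|∇h| = √(0.0010000² + 0.0006667²) = 0.001202
Seepage velocity v = K·i/n = 0.34 × 0.001202 / 0.43 = 0.0009504 m/day = 0.3471 m/yr.

0.35 m/yr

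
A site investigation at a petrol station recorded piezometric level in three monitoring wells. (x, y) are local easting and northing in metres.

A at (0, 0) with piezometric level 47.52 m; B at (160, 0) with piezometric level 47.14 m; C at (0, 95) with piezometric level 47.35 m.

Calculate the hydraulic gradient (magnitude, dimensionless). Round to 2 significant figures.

∂h/∂x = (47.14 − 47.52) / (160 − 0) = -0.002375
∂h/∂y = (47.35 − 47.52) / (95 − 0) = -0.001789
|∇h| = √(-0.002375² + -0.001789²) = 0.002973

0.0030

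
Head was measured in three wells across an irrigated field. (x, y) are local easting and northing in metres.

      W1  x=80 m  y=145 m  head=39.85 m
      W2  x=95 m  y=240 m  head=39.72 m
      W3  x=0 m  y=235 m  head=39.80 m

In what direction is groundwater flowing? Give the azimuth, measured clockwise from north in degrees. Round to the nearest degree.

032°

With h = a·x + b·y + c and W1 as origin, the differences give:
  15·a + 95·b = -0.13
  (-80)·a + 90·b = -0.05
Eliminate b (×90 and ×95, subtract): 8950·a = -6.950 → a = ∂h/∂x = -0.0007765
Back-substitute: b = ∂h/∂y = -0.001246.
Flow direction (−∇h) has components (+0.0007765 E, +0.001246 N).
Azimuth = atan2(E, N) = atan2(+0.0007765, +0.001246) = 31.9° ≈ 032°.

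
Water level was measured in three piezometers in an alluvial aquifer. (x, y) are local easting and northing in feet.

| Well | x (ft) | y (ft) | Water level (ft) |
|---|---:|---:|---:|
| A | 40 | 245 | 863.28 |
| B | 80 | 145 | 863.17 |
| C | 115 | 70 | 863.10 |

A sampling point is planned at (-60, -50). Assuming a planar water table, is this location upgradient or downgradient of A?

Taking A as reference: B−A = (40, -100, -0.11); C−A = (75, -175, -0.18).
Determinant of the coordinate differences = 40·(-175) − 75·(-100) = 500.
∂h/∂x = [(-0.11)·(-175) − (-0.18)·(-100)] / 500 = +0.002500
∂h/∂y = [40·(-0.18) − 75·(-0.11)] / 500 = +0.002100
Head at (-60, -50) = 863.28 + (+0.002500)·(-100) + (+0.002100)·(-295) = 862.41 ft.
That is lower than the 863.28 ft at A, so the point is downgradient.

downgradient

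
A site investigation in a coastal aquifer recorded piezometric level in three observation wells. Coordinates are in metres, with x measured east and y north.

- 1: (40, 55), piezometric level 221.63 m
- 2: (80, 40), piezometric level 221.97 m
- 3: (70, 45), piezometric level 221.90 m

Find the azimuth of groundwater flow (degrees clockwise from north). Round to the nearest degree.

227°

Taking 1 as reference: 2−1 = (40, -15, +0.34); 3−1 = (30, -10, +0.27).
Determinant of the coordinate differences = 40·(-10) − 30·(-15) = 50.
∂h/∂x = [(+0.34)·(-10) − (+0.27)·(-15)] / 50 = +0.01300
∂h/∂y = [40·(+0.27) − 30·(+0.34)] / 50 = +0.01200
Flow direction (−∇h) has components (-0.01300 E, -0.01200 N).
Azimuth = atan2(E, N) = atan2(-0.01300, -0.01200) = 227.3° ≈ 227°.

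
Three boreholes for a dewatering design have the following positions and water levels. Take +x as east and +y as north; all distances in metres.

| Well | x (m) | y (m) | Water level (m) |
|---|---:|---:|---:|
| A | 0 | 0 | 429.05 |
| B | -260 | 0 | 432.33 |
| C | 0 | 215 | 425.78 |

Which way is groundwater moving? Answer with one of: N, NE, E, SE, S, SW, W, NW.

NE

∂h/∂x = (432.33 − 429.05) / (-260 − 0) = -0.01262
∂h/∂y = (425.78 − 429.05) / (215 − 0) = -0.01521
Flow = −∇h = (+0.01262 east, +0.01521 north), which points northeast.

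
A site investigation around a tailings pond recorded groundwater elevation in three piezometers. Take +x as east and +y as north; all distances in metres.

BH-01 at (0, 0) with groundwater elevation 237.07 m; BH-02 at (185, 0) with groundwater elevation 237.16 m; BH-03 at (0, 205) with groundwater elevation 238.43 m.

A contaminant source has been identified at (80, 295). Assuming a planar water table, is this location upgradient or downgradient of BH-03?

upgradient

∂h/∂x = (237.16 − 237.07) / (185 − 0) = +0.0004865
∂h/∂y = (238.43 − 237.07) / (205 − 0) = +0.006634
Head at (80, 295) = 237.07 + (+0.0004865)·(80) + (+0.006634)·(295) = 239.07 m.
That is higher than the 238.43 m at BH-03, so the point is upgradient.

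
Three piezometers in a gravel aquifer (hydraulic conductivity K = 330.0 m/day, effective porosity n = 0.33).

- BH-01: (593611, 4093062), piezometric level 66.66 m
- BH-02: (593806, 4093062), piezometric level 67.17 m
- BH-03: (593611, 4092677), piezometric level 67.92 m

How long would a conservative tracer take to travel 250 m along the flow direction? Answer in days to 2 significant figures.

60 days

∂h/∂x = (67.17 − 66.66) / (593806 − 593611) = +0.002615
∂h/∂y = (67.92 − 66.66) / (4092677 − 4093062) = -0.003273
|∇h| = √(0.002615² + -0.003273²) = 0.004189
Seepage velocity v = K·i/n = 330.0 × 0.004189 / 0.33 = 4.189 m/day.
t = 250 / 4.189 = 59.68 days.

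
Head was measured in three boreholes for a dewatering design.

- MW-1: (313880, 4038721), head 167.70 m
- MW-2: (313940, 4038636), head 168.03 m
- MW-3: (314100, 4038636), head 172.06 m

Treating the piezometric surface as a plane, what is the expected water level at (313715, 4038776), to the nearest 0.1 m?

Differences from MW-1: to MW-2 (Δx, Δy, Δh) = (60, -85, +0.33); to MW-3 = (220, -85, +4.36).
Solve a·Δx + b·Δy = Δh: det = 60·(-85) − 220·(-85) = 13600.
∂h/∂x = [(+0.33)·(-85) − (+4.36)·(-85)] / 13600 = +0.02519
∂h/∂y = [60·(+4.36) − 220·(+0.33)] / 13600 = +0.01390
h(313715, 4038776) = 167.70 + (+0.02519)·(-165) + (+0.01390)·(55) = 167.70 -4.156 +0.764 = 164.308 m.

164.3 m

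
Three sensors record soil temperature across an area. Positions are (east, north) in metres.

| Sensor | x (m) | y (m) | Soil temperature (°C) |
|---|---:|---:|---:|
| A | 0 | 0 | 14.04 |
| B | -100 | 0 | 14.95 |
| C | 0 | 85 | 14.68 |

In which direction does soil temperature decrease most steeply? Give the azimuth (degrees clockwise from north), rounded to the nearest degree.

130°

∂T/∂x = (14.95 − 14.04) / (-100 − 0) = -0.009100
∂T/∂y = (14.68 − 14.04) / (85 − 0) = +0.007529
Steepest decrease is along −∇f: components (+0.009100 E, -0.007529 N).
Azimuth = atan2(+0.009100, -0.007529) = 129.6° ≈ 130°.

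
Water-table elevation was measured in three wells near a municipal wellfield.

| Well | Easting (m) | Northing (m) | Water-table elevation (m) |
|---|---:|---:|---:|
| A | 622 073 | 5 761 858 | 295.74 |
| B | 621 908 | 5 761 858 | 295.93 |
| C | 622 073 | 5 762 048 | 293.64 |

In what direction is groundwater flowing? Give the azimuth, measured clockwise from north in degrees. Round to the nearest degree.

∂h/∂x = (295.93 − 295.74) / (621908 − 622073) = -0.001152
∂h/∂y = (293.64 − 295.74) / (5762048 − 5761858) = -0.01105
Flow direction (−∇h) has components (+0.001152 E, +0.01105 N).
Azimuth = atan2(E, N) = atan2(+0.001152, +0.01105) = 5.9° ≈ 006°.

006°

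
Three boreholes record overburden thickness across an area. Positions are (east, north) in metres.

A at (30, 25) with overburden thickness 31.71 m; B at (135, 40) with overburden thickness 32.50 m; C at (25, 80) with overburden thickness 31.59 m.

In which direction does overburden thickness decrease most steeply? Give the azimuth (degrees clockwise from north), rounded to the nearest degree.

281°

With d = a·x + b·y + c and A as origin, the differences give:
  105·a + 15·b = +0.79
  (-5)·a + 55·b = -0.12
Eliminate b (×55 and ×15, subtract): 5850·a = 45.250 → a = ∂d/∂x = +0.007735
Back-substitute: b = ∂d/∂y = -0.001479.
Steepest decrease is along −∇f: components (-0.007735 E, +0.001479 N).
Azimuth = atan2(-0.007735, +0.001479) = 280.8° ≈ 281°.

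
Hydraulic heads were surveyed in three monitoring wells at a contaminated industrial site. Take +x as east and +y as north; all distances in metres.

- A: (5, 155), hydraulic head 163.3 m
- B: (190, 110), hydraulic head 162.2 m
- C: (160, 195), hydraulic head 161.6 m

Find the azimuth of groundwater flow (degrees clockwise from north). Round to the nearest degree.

040°

With h = a·x + b·y + c and A as origin, the differences give:
  185·a + (-45)·b = -1.1
  155·a + 40·b = -1.7
Eliminate b (×40 and ×(-45), subtract): 14375·a = -120.50 → a = ∂h/∂x = -0.008383
Back-substitute: b = ∂h/∂y = -0.01002.
Flow direction (−∇h) has components (+0.008383 E, +0.01002 N).
Azimuth = atan2(E, N) = atan2(+0.008383, +0.01002) = 39.9° ≈ 040°.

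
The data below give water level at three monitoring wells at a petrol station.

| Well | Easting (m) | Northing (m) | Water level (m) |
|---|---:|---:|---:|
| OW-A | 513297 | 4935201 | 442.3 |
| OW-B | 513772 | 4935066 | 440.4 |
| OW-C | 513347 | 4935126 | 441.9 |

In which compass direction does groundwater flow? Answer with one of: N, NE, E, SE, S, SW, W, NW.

SE

With h = a·x + b·y + c and OW-A as origin, the differences give:
  475·a + (-135)·b = -1.9
  50·a + (-75)·b = -0.4
Eliminate b (×(-75) and ×(-135), subtract): -28875·a = 88.50 → a = ∂h/∂x = -0.003065
Back-substitute: b = ∂h/∂y = +0.003290.
Flow = −∇h = (+0.003065 east, -0.003290 north), which points southeast.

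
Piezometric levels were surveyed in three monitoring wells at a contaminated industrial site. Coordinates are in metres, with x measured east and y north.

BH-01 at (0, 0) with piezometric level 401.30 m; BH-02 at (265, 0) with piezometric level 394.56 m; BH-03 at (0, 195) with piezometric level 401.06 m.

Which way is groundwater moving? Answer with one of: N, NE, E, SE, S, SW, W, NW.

∂h/∂x = (394.56 − 401.30) / (265 − 0) = -0.02543
∂h/∂y = (401.06 − 401.30) / (195 − 0) = -0.001231
Flow = −∇h = (+0.02543 east, +0.001231 north), which points east.

E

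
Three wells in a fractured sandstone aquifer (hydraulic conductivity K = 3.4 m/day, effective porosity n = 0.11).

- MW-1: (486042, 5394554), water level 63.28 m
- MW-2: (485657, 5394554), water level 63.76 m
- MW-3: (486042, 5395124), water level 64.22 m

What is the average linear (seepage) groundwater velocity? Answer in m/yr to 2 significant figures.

23 m/yr

∂h/∂x = (63.76 − 63.28) / (485657 − 486042) = -0.001247
∂h/∂y = (64.22 − 63.28) / (5395124 − 5394554) = +0.001649
|∇h| = √(-0.001247² + 0.001649²) = 0.002067
Seepage velocity v = K·i/n = 3.4 × 0.002067 / 0.11 = 0.06389 m/day = 23.34 m/yr.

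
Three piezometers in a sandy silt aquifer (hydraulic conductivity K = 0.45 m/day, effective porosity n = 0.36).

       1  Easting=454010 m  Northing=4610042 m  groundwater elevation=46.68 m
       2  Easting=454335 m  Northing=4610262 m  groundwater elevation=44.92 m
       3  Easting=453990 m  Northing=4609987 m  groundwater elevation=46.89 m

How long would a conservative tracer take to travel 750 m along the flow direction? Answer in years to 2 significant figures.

370 years

Differences from 1: to 2 (Δx, Δy, Δh) = (325, 220, -1.76); to 3 = (-20, -55, +0.21).
Solve a·Δx + b·Δy = Δh: det = 325·(-55) − (-20)·220 = -13475.
∂h/∂x = [(-1.76)·(-55) − (+0.21)·220] / -13475 = -0.003755
∂h/∂y = [325·(+0.21) − (-20)·(-1.76)] / -13475 = -0.002453
|∇h| = √(-0.003755² + -0.002453²) = 0.004485
Seepage velocity v = K·i/n = 0.45 × 0.004485 / 0.36 = 0.005606 m/day.
t = 750 / 0.005606 = 1.338e+05 days = 366 years.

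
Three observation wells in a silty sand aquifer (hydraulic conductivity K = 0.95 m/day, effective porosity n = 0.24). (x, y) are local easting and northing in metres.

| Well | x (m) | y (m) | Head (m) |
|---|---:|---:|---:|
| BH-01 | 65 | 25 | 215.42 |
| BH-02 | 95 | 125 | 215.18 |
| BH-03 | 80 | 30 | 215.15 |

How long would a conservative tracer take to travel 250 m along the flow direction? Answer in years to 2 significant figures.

Differences from BH-01: to BH-02 (Δx, Δy, Δh) = (30, 100, -0.24); to BH-03 = (15, 5, -0.27).
Determinant of the coordinate differences = 30·5 − 15·100 = -1350.
∂h/∂x = [(-0.24)·5 − (-0.27)·100] / -1350 = -0.01911
∂h/∂y = [30·(-0.27) − 15·(-0.24)] / -1350 = +0.003333
|∇h| = √(-0.01911² + 0.003333²) = 0.0194
Seepage velocity v = K·i/n = 0.95 × 0.0194 / 0.24 = 0.07679 m/day.
t = 250 / 0.07679 = 3256 days = 8.91 years.

8.9 years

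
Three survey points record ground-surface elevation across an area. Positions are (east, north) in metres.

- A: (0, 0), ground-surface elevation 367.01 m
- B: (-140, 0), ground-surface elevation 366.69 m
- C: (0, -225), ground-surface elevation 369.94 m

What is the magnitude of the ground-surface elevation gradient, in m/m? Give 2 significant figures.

0.013 m/m

∂z/∂x = (366.69 − 367.01) / (-140 − 0) = +0.002286
∂z/∂y = (369.94 − 367.01) / (-225 − 0) = -0.01302
|∇f| = √(0.002286² + -0.01302²) = 0.01322 m/m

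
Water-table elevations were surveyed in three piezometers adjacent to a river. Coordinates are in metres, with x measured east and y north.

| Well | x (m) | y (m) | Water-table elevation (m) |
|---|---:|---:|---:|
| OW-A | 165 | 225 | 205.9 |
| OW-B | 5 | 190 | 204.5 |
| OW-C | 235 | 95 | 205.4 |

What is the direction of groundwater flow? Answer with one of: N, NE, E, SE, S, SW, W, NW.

SW

With h = a·x + b·y + c and OW-A as origin, the differences give:
  (-160)·a + (-35)·b = -1.4
  70·a + (-130)·b = -0.5
Eliminate b (×(-130) and ×(-35), subtract): 23250·a = 164.50 → a = ∂h/∂x = +0.007075
Back-substitute: b = ∂h/∂y = +0.007656.
Flow = −∇h = (-0.007075 east, -0.007656 north), which points southwest.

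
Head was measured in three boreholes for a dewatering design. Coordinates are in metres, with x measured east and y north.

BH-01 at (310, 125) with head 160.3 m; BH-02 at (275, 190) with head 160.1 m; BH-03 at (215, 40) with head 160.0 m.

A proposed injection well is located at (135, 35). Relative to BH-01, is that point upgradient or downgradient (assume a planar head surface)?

Differences from BH-01: to BH-02 (Δx, Δy, Δh) = (-35, 65, -0.2); to BH-03 = (-95, -85, -0.3).
Determinant of the coordinate differences = (-35)·(-85) − (-95)·65 = 9150.
∂h/∂x = [(-0.2)·(-85) − (-0.3)·65] / 9150 = +0.003989
∂h/∂y = [(-35)·(-0.3) − (-95)·(-0.2)] / 9150 = -0.0009290
Head at (135, 35) = 160.3 + (+0.003989)·(-175) + (-0.0009290)·(-90) = 159.69 m.
That is lower than the 160.3 m at BH-01, so the point is downgradient.

downgradient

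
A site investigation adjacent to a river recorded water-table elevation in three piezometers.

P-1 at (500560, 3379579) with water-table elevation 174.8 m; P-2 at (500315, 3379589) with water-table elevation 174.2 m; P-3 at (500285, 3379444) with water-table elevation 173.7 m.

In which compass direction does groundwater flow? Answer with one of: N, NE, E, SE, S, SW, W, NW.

Differences from P-1: to P-2 (Δx, Δy, Δh) = (-245, 10, -0.6); to P-3 = (-275, -135, -1.1).
Determinant of the coordinate differences = (-245)·(-135) − (-275)·10 = 35825.
∂h/∂x = [(-0.6)·(-135) − (-1.1)·10] / 35825 = +0.002568
∂h/∂y = [(-245)·(-1.1) − (-275)·(-0.6)] / 35825 = +0.002917
Flow = −∇h = (-0.002568 east, -0.002917 north), which points southwest.

SW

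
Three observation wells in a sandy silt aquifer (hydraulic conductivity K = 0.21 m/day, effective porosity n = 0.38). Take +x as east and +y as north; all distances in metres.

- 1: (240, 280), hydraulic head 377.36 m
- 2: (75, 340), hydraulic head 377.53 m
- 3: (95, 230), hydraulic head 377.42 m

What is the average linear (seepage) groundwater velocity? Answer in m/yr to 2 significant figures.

With h = a·x + b·y + c and 1 as origin, the differences give:
  (-165)·a + 60·b = +0.17
  (-145)·a + (-50)·b = +0.06
Eliminate b (×(-50) and ×60, subtract): 16950·a = -12.100 → a = ∂h/∂x = -0.0007139
Back-substitute: b = ∂h/∂y = +0.0008702.
|∇h| = √(-0.0007139² + 0.0008702²) = 0.001126
Seepage velocity v = K·i/n = 0.21 × 0.001126 / 0.38 = 0.0006223 m/day = 0.2273 m/yr.

0.23 m/yr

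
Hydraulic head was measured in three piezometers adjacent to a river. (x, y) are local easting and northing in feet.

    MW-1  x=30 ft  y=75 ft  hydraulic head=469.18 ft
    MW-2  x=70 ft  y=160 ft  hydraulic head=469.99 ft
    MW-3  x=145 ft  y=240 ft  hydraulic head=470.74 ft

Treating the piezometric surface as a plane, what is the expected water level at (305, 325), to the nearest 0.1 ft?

471.5 ft

Differences from MW-1: to MW-2 (Δx, Δy, Δh) = (40, 85, +0.81); to MW-3 = (115, 165, +1.56).
Solve a·Δx + b·Δy = Δh: det = 40·165 − 115·85 = -3175.
∂h/∂x = [(+0.81)·165 − (+1.56)·85] / -3175 = -0.0003307
∂h/∂y = [40·(+1.56) − 115·(+0.81)] / -3175 = +0.009685
h(305, 325) = 469.18 + (-0.0003307)·(275) + (+0.009685)·(250) = 469.18 -0.091 +2.421 = 471.510 ft.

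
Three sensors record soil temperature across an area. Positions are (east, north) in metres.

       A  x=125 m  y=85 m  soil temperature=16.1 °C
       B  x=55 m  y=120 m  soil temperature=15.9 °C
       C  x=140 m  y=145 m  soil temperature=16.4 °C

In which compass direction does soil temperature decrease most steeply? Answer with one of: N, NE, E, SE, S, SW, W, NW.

SW

With T = a·x + b·y + c and A as origin, the differences give:
  (-70)·a + 35·b = -0.2
  15·a + 60·b = +0.3
Eliminate b (×60 and ×35, subtract): -4725·a = -22.50 → a = ∂T/∂x = +0.004762
Back-substitute: b = ∂T/∂y = +0.003810.
Steepest decrease is along −∇f = (-0.004762 E, -0.003810 N) → southwest.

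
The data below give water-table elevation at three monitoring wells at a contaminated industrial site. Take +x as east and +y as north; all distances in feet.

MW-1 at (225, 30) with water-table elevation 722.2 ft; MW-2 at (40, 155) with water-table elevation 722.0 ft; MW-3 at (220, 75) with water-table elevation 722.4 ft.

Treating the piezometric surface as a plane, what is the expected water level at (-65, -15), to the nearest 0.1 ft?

720.7 ft

Differences from MW-1: to MW-2 (Δx, Δy, Δh) = (-185, 125, -0.2); to MW-3 = (-5, 45, +0.2).
Determinant of the coordinate differences = (-185)·45 − (-5)·125 = -7700.
∂h/∂x = [(-0.2)·45 − (+0.2)·125] / -7700 = +0.004416
∂h/∂y = [(-185)·(+0.2) − (-5)·(-0.2)] / -7700 = +0.004935
h(-65, -15) = 722.2 + (+0.004416)·(-290) + (+0.004935)·(-45) = 722.2 -1.281 -0.222 = 720.697 ft.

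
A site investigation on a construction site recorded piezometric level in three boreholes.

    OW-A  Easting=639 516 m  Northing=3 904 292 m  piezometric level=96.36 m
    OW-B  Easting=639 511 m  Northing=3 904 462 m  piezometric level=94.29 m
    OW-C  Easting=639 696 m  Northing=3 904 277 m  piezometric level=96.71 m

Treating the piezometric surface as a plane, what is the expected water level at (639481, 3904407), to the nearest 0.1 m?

Differences from OW-A: to OW-B (Δx, Δy, Δh) = (-5, 170, -2.07); to OW-C = (180, -15, +0.35).
Determinant of the coordinate differences = (-5)·(-15) − 180·170 = -30525.
∂h/∂x = [(-2.07)·(-15) − (+0.35)·170] / -30525 = +0.0009320
∂h/∂y = [(-5)·(+0.35) − 180·(-2.07)] / -30525 = -0.01215
h(639481, 3904407) = 96.36 + (+0.0009320)·(-35) + (-0.01215)·(115) = 96.36 -0.033 -1.397 = 94.930 m.

94.9 m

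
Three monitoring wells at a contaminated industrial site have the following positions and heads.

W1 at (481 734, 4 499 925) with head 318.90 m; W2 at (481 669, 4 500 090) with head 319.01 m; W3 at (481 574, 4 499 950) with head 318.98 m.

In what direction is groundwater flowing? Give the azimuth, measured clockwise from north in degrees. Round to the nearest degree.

Taking W1 as reference: W2−W1 = (-65, 165, +0.11); W3−W1 = (-160, 25, +0.08).
Solve a·Δx + b·Δy = Δh: det = (-65)·25 − (-160)·165 = 24775.
∂h/∂x = [(+0.11)·25 − (+0.08)·165] / 24775 = -0.0004218
∂h/∂y = [(-65)·(+0.08) − (-160)·(+0.11)] / 24775 = +0.0005005
Flow direction (−∇h) has components (+0.0004218 E, -0.0005005 N).
Azimuth = atan2(E, N) = atan2(+0.0004218, -0.0005005) = 139.9° ≈ 140°.

140°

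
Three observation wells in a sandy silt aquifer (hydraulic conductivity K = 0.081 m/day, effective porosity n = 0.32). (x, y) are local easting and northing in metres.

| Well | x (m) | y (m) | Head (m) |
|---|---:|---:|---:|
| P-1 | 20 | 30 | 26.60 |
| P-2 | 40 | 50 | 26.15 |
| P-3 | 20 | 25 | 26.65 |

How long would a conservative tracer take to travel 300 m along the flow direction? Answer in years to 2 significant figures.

Differences from P-1: to P-2 (Δx, Δy, Δh) = (20, 20, -0.45); to P-3 = (0, -5, +0.05).
Solve a·Δx + b·Δy = Δh: det = 20·(-5) − 0·20 = -100.
∂h/∂x = [(-0.45)·(-5) − (+0.05)·20] / -100 = -0.01250
∂h/∂y = [20·(+0.05) − 0·(-0.45)] / -100 = -0.010000
|∇h| = √(-0.01250² + -0.010000²) = 0.01601
Seepage velocity v = K·i/n = 0.081 × 0.01601 / 0.32 = 0.004053 m/day.
t = 300 / 0.004053 = 7.402e+04 days = 203 years.

200 years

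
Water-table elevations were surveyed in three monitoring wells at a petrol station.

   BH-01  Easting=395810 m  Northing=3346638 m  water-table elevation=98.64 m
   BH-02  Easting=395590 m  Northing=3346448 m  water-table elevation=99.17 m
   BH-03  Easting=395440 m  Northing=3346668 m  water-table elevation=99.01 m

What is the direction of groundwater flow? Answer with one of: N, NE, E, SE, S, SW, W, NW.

Taking BH-01 as reference: BH-02−BH-01 = (-220, -190, +0.53); BH-03−BH-01 = (-370, 30, +0.37).
Solve a·Δx + b·Δy = Δh: det = (-220)·30 − (-370)·(-190) = -76900.
∂h/∂x = [(+0.53)·30 − (+0.37)·(-190)] / -76900 = -0.001121
∂h/∂y = [(-220)·(+0.37) − (-370)·(+0.53)] / -76900 = -0.001492
Flow = −∇h = (+0.001121 east, +0.001492 north), which points northeast.

NE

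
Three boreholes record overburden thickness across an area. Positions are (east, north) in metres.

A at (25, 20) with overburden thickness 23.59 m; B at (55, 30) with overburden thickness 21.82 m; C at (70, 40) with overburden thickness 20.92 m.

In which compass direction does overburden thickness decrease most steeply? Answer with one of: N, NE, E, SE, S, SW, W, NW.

With d = a·x + b·y + c and A as origin, the differences give:
  30·a + 10·b = -1.77
  45·a + 20·b = -2.67
Eliminate b (×20 and ×10, subtract): 150·a = -8.700 → a = ∂d/∂x = -0.05800
Back-substitute: b = ∂d/∂y = -0.003000.
Steepest decrease is along −∇f = (+0.05800 E, +0.003000 N) → east.

E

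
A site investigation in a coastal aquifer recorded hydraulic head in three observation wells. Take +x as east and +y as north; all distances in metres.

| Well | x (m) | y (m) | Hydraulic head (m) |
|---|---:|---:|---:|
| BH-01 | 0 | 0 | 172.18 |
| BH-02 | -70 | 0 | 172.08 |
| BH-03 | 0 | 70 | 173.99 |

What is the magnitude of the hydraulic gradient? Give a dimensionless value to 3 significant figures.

0.0259

∂h/∂x = (172.08 − 172.18) / (-70 − 0) = +0.001429
∂h/∂y = (173.99 − 172.18) / (70 − 0) = +0.02586
|∇h| = √(0.001429² + 0.02586²) = 0.0259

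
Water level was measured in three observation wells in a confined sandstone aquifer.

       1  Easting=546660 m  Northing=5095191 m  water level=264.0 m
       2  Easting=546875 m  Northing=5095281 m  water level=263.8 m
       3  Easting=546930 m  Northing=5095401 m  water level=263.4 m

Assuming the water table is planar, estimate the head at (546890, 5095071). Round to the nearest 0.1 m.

264.6 m

Taking 1 as reference: 2−1 = (215, 90, -0.2); 3−1 = (270, 210, -0.6).
Solve a·Δx + b·Δy = Δh: det = 215·210 − 270·90 = 20850.
∂h/∂x = [(-0.2)·210 − (-0.6)·90] / 20850 = +0.0005755
∂h/∂y = [215·(-0.6) − 270·(-0.2)] / 20850 = -0.003597
h(546890, 5095071) = 264.0 + (+0.0005755)·(230) + (-0.003597)·(-120) = 264.0 +0.132 +0.432 = 264.564 m.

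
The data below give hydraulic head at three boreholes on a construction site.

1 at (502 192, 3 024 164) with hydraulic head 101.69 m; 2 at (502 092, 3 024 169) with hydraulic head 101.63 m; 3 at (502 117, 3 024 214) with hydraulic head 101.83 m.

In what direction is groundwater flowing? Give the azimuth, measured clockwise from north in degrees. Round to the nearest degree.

With h = a·x + b·y + c and 1 as origin, the differences give:
  (-100)·a + 5·b = -0.06
  (-75)·a + 50·b = +0.14
Eliminate b (×50 and ×5, subtract): -4625·a = -3.700 → a = ∂h/∂x = +0.0008000
Back-substitute: b = ∂h/∂y = +0.004000.
Flow direction (−∇h) has components (-0.0008000 E, -0.004000 N).
Azimuth = atan2(E, N) = atan2(-0.0008000, -0.004000) = 191.3° ≈ 191°.

191°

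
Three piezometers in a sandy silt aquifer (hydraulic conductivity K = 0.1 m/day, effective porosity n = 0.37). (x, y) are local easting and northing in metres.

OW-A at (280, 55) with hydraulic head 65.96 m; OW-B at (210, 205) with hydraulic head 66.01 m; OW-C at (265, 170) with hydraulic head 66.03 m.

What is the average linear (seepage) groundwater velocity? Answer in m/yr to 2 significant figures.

Taking OW-A as reference: OW-B−OW-A = (-70, 150, +0.05); OW-C−OW-A = (-15, 115, +0.07).
Solve a·Δx + b·Δy = Δh: det = (-70)·115 − (-15)·150 = -5800.
∂h/∂x = [(+0.05)·115 − (+0.07)·150] / -5800 = +0.0008190
∂h/∂y = [(-70)·(+0.07) − (-15)·(+0.05)] / -5800 = +0.0007155
|∇h| = √(0.0008190² + 0.0007155²) = 0.001088
Seepage velocity v = K·i/n = 0.1 × 0.001088 / 0.37 = 0.0002941 m/day = 0.1074 m/yr.

0.11 m/yr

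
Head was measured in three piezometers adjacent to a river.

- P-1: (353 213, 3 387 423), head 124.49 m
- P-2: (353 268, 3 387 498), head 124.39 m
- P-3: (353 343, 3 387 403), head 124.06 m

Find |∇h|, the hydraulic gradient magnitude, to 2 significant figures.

0.0033

Differences from P-1: to P-2 (Δx, Δy, Δh) = (55, 75, -0.10); to P-3 = (130, -20, -0.43).
Determinant of the coordinate differences = 55·(-20) − 130·75 = -10850.
∂h/∂x = [(-0.10)·(-20) − (-0.43)·75] / -10850 = -0.003157
∂h/∂y = [55·(-0.43) − 130·(-0.10)] / -10850 = +0.0009816
|∇h| = √(-0.003157² + 0.0009816²) = 0.003306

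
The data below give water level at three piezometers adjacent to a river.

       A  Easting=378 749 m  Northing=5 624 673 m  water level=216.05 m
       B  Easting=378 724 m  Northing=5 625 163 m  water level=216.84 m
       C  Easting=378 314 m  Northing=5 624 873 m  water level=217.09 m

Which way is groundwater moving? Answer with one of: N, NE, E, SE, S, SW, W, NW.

SE

With h = a·x + b·y + c and A as origin, the differences give:
  (-25)·a + 490·b = +0.79
  (-435)·a + 200·b = +1.04
Eliminate b (×200 and ×490, subtract): 208150·a = -351.600 → a = ∂h/∂x = -0.001689
Back-substitute: b = ∂h/∂y = +0.001526.
Flow = −∇h = (+0.001689 east, -0.001526 north), which points southeast.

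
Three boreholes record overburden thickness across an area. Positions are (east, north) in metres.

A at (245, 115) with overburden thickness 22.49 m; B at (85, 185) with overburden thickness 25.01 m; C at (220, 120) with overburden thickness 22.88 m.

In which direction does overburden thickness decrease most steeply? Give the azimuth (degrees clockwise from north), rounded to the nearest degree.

092°

Three-point gradient (reference A): Δ to B = (-160, 70, +2.52), Δ to C = (-25, 5, +0.39).
∂d/∂x = -0.01547, ∂d/∂y = +0.0006316 (det = 950).
Steepest decrease is along −∇f: components (+0.01547 E, -0.0006316 N).
Azimuth = atan2(+0.01547, -0.0006316) = 92.3° ≈ 092°.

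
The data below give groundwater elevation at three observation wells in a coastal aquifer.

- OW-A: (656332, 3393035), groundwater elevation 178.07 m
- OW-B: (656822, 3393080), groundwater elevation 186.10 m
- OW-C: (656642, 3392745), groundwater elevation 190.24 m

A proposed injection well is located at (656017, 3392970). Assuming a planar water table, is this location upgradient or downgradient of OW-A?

downgradient

With h = a·x + b·y + c and OW-A as origin, the differences give:
  490·a + 45·b = +8.03
  310·a + (-290)·b = +12.17
Eliminate b (×(-290) and ×45, subtract): -156050·a = -2876.350 → a = ∂h/∂x = +0.01843
Back-substitute: b = ∂h/∂y = -0.02226.
Head at (656017, 3392970) = 178.07 + (+0.01843)·(-315) + (-0.02226)·(-65) = 173.71 m.
That is lower than the 178.07 m at OW-A, so the point is downgradient.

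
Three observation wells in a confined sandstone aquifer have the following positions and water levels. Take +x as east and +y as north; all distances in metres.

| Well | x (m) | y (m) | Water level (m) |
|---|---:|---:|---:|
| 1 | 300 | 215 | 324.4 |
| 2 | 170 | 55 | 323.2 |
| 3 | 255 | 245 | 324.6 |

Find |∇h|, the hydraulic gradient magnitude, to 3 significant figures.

Differences from 1: to 2 (Δx, Δy, Δh) = (-130, -160, -1.2); to 3 = (-45, 30, +0.2).
Determinant of the coordinate differences = (-130)·30 − (-45)·(-160) = -11100.
∂h/∂x = [(-1.2)·30 − (+0.2)·(-160)] / -11100 = +0.0003604
∂h/∂y = [(-130)·(+0.2) − (-45)·(-1.2)] / -11100 = +0.007207
|∇h| = √(0.0003604² + 0.007207²) = 0.007216

0.00722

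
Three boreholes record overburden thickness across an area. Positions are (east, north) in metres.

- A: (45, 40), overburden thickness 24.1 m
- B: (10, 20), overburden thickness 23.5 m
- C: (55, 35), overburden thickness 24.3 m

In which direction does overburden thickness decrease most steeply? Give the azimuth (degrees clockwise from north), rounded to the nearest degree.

Differences from A: to B (Δx, Δy, Δh) = (-35, -20, -0.6); to C = (10, -5, +0.2).
Determinant of the coordinate differences = (-35)·(-5) − 10·(-20) = 375.
∂d/∂x = [(-0.6)·(-5) − (+0.2)·(-20)] / 375 = +0.01867
∂d/∂y = [(-35)·(+0.2) − 10·(-0.6)] / 375 = -0.002667
Steepest decrease is along −∇f: components (-0.01867 E, +0.002667 N).
Azimuth = atan2(-0.01867, +0.002667) = 278.1° ≈ 278°.

278°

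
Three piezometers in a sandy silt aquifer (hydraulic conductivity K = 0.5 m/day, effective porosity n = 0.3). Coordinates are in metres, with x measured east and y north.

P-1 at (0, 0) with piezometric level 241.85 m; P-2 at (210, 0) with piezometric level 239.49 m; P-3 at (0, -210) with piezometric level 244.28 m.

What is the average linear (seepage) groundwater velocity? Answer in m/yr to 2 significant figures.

∂h/∂x = (239.49 − 241.85) / (210 − 0) = -0.01124
∂h/∂y = (244.28 − 241.85) / (-210 − 0) = -0.01157
|∇h| = √(-0.01124² + -0.01157²) = 0.01613
Seepage velocity v = K·i/n = 0.5 × 0.01613 / 0.3 = 0.02688 m/day = 9.818 m/yr.

9.8 m/yr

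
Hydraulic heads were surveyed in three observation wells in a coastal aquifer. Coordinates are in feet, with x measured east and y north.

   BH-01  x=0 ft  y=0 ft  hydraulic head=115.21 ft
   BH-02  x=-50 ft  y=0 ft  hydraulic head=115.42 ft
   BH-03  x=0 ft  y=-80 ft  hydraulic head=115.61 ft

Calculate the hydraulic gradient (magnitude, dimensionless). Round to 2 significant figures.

0.0065

∂h/∂x = (115.42 − 115.21) / (-50 − 0) = -0.004200
∂h/∂y = (115.61 − 115.21) / (-80 − 0) = -0.005000
|∇h| = √(-0.004200² + -0.005000²) = 0.00653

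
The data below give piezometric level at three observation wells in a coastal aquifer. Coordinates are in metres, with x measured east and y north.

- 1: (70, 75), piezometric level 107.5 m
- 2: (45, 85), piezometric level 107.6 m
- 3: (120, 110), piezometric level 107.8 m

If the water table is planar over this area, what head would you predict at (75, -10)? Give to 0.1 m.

Taking 1 as reference: 2−1 = (-25, 10, +0.1); 3−1 = (50, 35, +0.3).
Determinant of the coordinate differences = (-25)·35 − 50·10 = -1375.
∂h/∂x = [(+0.1)·35 − (+0.3)·10] / -1375 = -0.0003636
∂h/∂y = [(-25)·(+0.3) − 50·(+0.1)] / -1375 = +0.009091
h(75, -10) = 107.5 + (-0.0003636)·(5) + (+0.009091)·(-85) = 107.5 -0.002 -0.773 = 106.725 m.

106.7 m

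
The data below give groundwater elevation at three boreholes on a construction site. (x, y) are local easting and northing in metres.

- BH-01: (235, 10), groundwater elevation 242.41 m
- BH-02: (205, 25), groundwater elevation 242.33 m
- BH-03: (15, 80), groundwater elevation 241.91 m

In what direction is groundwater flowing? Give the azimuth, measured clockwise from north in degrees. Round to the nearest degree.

With h = a·x + b·y + c and BH-01 as origin, the differences give:
  (-30)·a + 15·b = -0.08
  (-220)·a + 70·b = -0.50
Eliminate b (×70 and ×15, subtract): 1200·a = 1.900 → a = ∂h/∂x = +0.001583
Back-substitute: b = ∂h/∂y = -0.002167.
Flow direction (−∇h) has components (-0.001583 E, +0.002167 N).
Azimuth = atan2(E, N) = atan2(-0.001583, +0.002167) = 323.8° ≈ 324°.

324°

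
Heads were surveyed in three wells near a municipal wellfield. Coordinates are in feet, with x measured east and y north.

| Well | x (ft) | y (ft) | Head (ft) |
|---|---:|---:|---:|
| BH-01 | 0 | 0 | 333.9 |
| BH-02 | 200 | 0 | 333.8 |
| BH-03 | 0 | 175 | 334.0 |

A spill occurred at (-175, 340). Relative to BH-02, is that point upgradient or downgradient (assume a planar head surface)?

∂h/∂x = (333.8 − 333.9) / (200 − 0) = -0.0005000
∂h/∂y = (334.0 − 333.9) / (175 − 0) = +0.0005714
Head at (-175, 340) = 333.9 + (-0.0005000)·(-175) + (+0.0005714)·(340) = 334.18 ft.
That is higher than the 333.8 ft at BH-02, so the point is upgradient.

upgradient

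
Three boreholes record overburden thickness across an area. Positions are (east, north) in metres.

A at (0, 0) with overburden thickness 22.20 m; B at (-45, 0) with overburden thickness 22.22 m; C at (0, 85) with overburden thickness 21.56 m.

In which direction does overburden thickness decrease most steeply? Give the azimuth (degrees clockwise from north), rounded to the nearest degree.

003°

∂d/∂x = (22.22 − 22.20) / (-45 − 0) = -0.0004444
∂d/∂y = (21.56 − 22.20) / (85 − 0) = -0.007529
Steepest decrease is along −∇f: components (+0.0004444 E, +0.007529 N).
Azimuth = atan2(+0.0004444, +0.007529) = 3.4° ≈ 003°.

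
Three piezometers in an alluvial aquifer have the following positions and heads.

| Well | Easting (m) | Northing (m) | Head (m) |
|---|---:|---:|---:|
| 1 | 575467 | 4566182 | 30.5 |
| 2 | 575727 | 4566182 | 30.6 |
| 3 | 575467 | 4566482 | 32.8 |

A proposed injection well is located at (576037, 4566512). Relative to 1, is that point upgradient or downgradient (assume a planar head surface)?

∂h/∂x = (30.6 − 30.5) / (575727 − 575467) = +0.0003846
∂h/∂y = (32.8 − 30.5) / (4566482 − 4566182) = +0.007667
Head at (576037, 4566512) = 30.5 + (+0.0003846)·(570) + (+0.007667)·(330) = 33.25 m.
That is higher than the 30.5 m at 1, so the point is upgradient.

upgradient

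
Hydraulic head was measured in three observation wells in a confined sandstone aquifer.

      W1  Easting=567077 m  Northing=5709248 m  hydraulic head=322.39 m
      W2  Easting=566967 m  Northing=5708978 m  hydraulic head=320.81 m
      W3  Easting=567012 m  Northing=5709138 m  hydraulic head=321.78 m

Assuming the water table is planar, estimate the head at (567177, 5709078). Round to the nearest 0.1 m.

With h = a·x + b·y + c and W1 as origin, the differences give:
  (-110)·a + (-270)·b = -1.58
  (-65)·a + (-110)·b = -0.61
Eliminate b (×(-110) and ×(-270), subtract): -5450·a = 9.100 → a = ∂h/∂x = -0.001670
Back-substitute: b = ∂h/∂y = +0.006532.
h(567177, 5709078) = 322.39 + (-0.001670)·(100) + (+0.006532)·(-170) = 322.39 -0.167 -1.110 = 321.113 m.

321.1 m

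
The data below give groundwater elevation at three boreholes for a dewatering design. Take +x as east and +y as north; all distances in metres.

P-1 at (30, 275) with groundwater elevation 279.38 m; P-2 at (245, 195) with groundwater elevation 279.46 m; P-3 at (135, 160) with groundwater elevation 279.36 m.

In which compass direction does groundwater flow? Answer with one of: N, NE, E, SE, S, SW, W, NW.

Differences from P-1: to P-2 (Δx, Δy, Δh) = (215, -80, +0.08); to P-3 = (105, -115, -0.02).
Determinant of the coordinate differences = 215·(-115) − 105·(-80) = -16325.
∂h/∂x = [(+0.08)·(-115) − (-0.02)·(-80)] / -16325 = +0.0006616
∂h/∂y = [215·(-0.02) − 105·(+0.08)] / -16325 = +0.0007779
Flow = −∇h = (-0.0006616 east, -0.0007779 north), which points southwest.

SW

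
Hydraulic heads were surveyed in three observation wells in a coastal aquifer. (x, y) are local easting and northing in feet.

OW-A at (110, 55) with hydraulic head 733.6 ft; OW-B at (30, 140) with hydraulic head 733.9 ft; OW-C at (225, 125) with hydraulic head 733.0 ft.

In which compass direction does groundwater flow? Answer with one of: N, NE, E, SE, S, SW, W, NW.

E

Differences from OW-A: to OW-B (Δx, Δy, Δh) = (-80, 85, +0.3); to OW-C = (115, 70, -0.6).
Solve a·Δx + b·Δy = Δh: det = (-80)·70 − 115·85 = -15375.
∂h/∂x = [(+0.3)·70 − (-0.6)·85] / -15375 = -0.004683
∂h/∂y = [(-80)·(-0.6) − 115·(+0.3)] / -15375 = -0.0008780
Flow = −∇h = (+0.004683 east, +0.0008780 north), which points east.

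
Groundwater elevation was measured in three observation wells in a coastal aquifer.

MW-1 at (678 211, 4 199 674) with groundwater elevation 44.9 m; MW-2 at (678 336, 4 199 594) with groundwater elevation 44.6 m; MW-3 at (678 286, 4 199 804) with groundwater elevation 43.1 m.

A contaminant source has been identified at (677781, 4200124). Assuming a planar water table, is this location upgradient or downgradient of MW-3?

With h = a·x + b·y + c and MW-1 as origin, the differences give:
  125·a + (-80)·b = -0.3
  75·a + 130·b = -1.8
Eliminate b (×130 and ×(-80), subtract): 22250·a = -183.00 → a = ∂h/∂x = -0.008225
Back-substitute: b = ∂h/∂y = -0.009101.
Head at (677781, 4200124) = 44.9 + (-0.008225)·(-430) + (-0.009101)·(450) = 44.34 m.
That is higher than the 43.1 m at MW-3, so the point is upgradient.

upgradient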